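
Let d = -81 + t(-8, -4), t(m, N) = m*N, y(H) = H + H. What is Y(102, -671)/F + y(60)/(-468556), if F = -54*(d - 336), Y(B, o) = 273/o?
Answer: -1950137/7074024210 ≈ -0.00027568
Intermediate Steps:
y(H) = 2*H
t(m, N) = N*m
d = -49 (d = -81 - 4*(-8) = -81 + 32 = -49)
F = 20790 (F = -54*(-49 - 336) = -54*(-385) = 20790)
Y(102, -671)/F + y(60)/(-468556) = (273/(-671))/20790 + (2*60)/(-468556) = (273*(-1/671))*(1/20790) + 120*(-1/468556) = -273/671*1/20790 - 30/117139 = -13/664290 - 30/117139 = -1950137/7074024210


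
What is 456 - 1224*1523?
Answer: -1863696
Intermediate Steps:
456 - 1224*1523 = 456 - 1864152 = -1863696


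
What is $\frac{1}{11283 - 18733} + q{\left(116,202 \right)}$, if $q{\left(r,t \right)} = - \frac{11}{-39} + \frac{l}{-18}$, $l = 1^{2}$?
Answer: $\frac{98654}{435825} \approx 0.22636$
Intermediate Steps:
$l = 1$
$q{\left(r,t \right)} = \frac{53}{234}$ ($q{\left(r,t \right)} = - \frac{11}{-39} + 1 \frac{1}{-18} = \left(-11\right) \left(- \frac{1}{39}\right) + 1 \left(- \frac{1}{18}\right) = \frac{11}{39} - \frac{1}{18} = \frac{53}{234}$)
$\frac{1}{11283 - 18733} + q{\left(116,202 \right)} = \frac{1}{11283 - 18733} + \frac{53}{234} = \frac{1}{-7450} + \frac{53}{234} = - \frac{1}{7450} + \frac{53}{234} = \frac{98654}{435825}$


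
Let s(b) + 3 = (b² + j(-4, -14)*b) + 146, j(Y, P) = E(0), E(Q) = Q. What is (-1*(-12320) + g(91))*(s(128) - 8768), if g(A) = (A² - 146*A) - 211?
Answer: 55119936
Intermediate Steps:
j(Y, P) = 0
g(A) = -211 + A² - 146*A
s(b) = 143 + b² (s(b) = -3 + ((b² + 0*b) + 146) = -3 + ((b² + 0) + 146) = -3 + (b² + 146) = -3 + (146 + b²) = 143 + b²)
(-1*(-12320) + g(91))*(s(128) - 8768) = (-1*(-12320) + (-211 + 91² - 146*91))*((143 + 128²) - 8768) = (12320 + (-211 + 8281 - 13286))*((143 + 16384) - 8768) = (12320 - 5216)*(16527 - 8768) = 7104*7759 = 55119936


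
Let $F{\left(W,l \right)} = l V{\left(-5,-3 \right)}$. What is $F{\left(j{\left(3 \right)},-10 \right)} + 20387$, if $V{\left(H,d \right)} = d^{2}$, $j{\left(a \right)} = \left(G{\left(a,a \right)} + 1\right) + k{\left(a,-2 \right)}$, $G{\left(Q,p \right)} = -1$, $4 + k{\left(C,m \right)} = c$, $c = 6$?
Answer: $20297$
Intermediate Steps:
$k{\left(C,m \right)} = 2$ ($k{\left(C,m \right)} = -4 + 6 = 2$)
$j{\left(a \right)} = 2$ ($j{\left(a \right)} = \left(-1 + 1\right) + 2 = 0 + 2 = 2$)
$F{\left(W,l \right)} = 9 l$ ($F{\left(W,l \right)} = l \left(-3\right)^{2} = l 9 = 9 l$)
$F{\left(j{\left(3 \right)},-10 \right)} + 20387 = 9 \left(-10\right) + 20387 = -90 + 20387 = 20297$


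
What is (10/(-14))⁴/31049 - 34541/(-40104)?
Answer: 2575009950109/2989699019496 ≈ 0.86129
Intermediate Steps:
(10/(-14))⁴/31049 - 34541/(-40104) = (10*(-1/14))⁴*(1/31049) - 34541*(-1/40104) = (-5/7)⁴*(1/31049) + 34541/40104 = (625/2401)*(1/31049) + 34541/40104 = 625/74548649 + 34541/40104 = 2575009950109/2989699019496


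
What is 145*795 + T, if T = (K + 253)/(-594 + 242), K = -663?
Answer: 20288605/176 ≈ 1.1528e+5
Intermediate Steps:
T = 205/176 (T = (-663 + 253)/(-594 + 242) = -410/(-352) = -410*(-1/352) = 205/176 ≈ 1.1648)
145*795 + T = 145*795 + 205/176 = 115275 + 205/176 = 20288605/176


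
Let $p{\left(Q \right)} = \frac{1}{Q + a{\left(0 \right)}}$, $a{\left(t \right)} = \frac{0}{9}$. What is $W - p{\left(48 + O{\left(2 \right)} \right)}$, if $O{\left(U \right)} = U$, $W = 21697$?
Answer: $\frac{1084849}{50} \approx 21697.0$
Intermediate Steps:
$a{\left(t \right)} = 0$ ($a{\left(t \right)} = 0 \cdot \frac{1}{9} = 0$)
$p{\left(Q \right)} = \frac{1}{Q}$ ($p{\left(Q \right)} = \frac{1}{Q + 0} = \frac{1}{Q}$)
$W - p{\left(48 + O{\left(2 \right)} \right)} = 21697 - \frac{1}{48 + 2} = 21697 - \frac{1}{50} = \frac{1084849}{50}$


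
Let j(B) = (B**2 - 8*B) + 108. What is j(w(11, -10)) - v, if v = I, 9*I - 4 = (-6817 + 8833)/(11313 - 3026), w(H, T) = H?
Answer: 10481039/74583 ≈ 140.53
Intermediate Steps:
j(B) = 108 + B**2 - 8*B
I = 35164/74583 (I = 4/9 + ((-6817 + 8833)/(11313 - 3026))/9 = 4/9 + (2016/8287)/9 = 4/9 + (2016*(1/8287))/9 = 4/9 + (1/9)*(2016/8287) = 4/9 + 224/8287 = 35164/74583 ≈ 0.47147)
v = 35164/74583 ≈ 0.47147
j(w(11, -10)) - v = (108 + 11**2 - 8*11) - 1*35164/74583 = (108 + 121 - 88) - 35164/74583 = 141 - 35164/74583 = 10481039/74583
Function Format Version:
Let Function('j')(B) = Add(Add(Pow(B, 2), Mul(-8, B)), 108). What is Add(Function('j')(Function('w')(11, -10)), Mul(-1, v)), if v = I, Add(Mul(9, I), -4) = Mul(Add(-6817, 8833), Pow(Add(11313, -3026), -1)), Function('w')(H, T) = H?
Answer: Rational(10481039, 74583) ≈ 140.53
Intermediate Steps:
Function('j')(B) = Add(108, Pow(B, 2), Mul(-8, B))
I = Rational(35164, 74583) (I = Add(Rational(4, 9), Mul(Rational(1, 9), Mul(Add(-6817, 8833), Pow(Add(11313, -3026), -1)))) = Add(Rational(4, 9), Mul(Rational(1, 9), Mul(2016, Pow(8287, -1)))) = Add(Rational(4, 9), Mul(Rational(1, 9), Mul(2016, Rational(1, 8287)))) = Add(Rational(4, 9), Mul(Rational(1, 9), Rational(2016, 8287))) = Add(Rational(4, 9), Rational(224, 8287)) = Rational(35164, 74583) ≈ 0.47147)
v = Rational(35164, 74583) ≈ 0.47147
Add(Function('j')(Function('w')(11, -10)), Mul(-1, v)) = Add(Add(108, Pow(11, 2), Mul(-8, 11)), Mul(-1, Rational(35164, 74583))) = Add(Add(108, 121, -88), Rational(-35164, 74583)) = Add(141, Rational(-35164, 74583)) = Rational(10481039, 74583)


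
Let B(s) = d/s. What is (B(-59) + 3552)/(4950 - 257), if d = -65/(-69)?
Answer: 14460127/19105203 ≈ 0.75687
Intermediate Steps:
d = 65/69 (d = -65*(-1/69) = 65/69 ≈ 0.94203)
B(s) = 65/(69*s)
(B(-59) + 3552)/(4950 - 257) = ((65/69)/(-59) + 3552)/(4950 - 257) = ((65/69)*(-1/59) + 3552)/4693 = (-65/4071 + 3552)*(1/4693) = (14460127/4071)*(1/4693) = 14460127/19105203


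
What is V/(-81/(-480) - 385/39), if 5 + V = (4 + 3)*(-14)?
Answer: 642720/60547 ≈ 10.615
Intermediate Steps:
V = -103 (V = -5 + (4 + 3)*(-14) = -5 + 7*(-14) = -5 - 98 = -103)
V/(-81/(-480) - 385/39) = -103/(-81/(-480) - 385/39) = -103/(-81*(-1/480) - 385*1/39) = -103/(27/160 - 385/39) = -103/(-60547/6240) = -103*(-6240/60547) = 642720/60547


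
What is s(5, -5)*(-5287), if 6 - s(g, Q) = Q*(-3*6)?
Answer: 444108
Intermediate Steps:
s(g, Q) = 6 + 18*Q (s(g, Q) = 6 - Q*(-3*6) = 6 - Q*(-18) = 6 - (-18)*Q = 6 + 18*Q)
s(5, -5)*(-5287) = (6 + 18*(-5))*(-5287) = (6 - 90)*(-5287) = -84*(-5287) = 444108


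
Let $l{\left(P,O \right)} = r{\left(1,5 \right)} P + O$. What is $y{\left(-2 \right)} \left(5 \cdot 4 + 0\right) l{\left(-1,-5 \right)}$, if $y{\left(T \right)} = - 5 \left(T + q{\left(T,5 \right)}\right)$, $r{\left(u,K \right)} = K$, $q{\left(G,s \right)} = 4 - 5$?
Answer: $-3000$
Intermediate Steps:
$q{\left(G,s \right)} = -1$
$l{\left(P,O \right)} = O + 5 P$ ($l{\left(P,O \right)} = 5 P + O = O + 5 P$)
$y{\left(T \right)} = 5 - 5 T$ ($y{\left(T \right)} = - 5 \left(T - 1\right) = - 5 \left(-1 + T\right) = 5 - 5 T$)
$y{\left(-2 \right)} \left(5 \cdot 4 + 0\right) l{\left(-1,-5 \right)} = \left(5 - -10\right) \left(5 \cdot 4 + 0\right) \left(-5 + 5 \left(-1\right)\right) = \left(5 + 10\right) \left(20 + 0\right) \left(-5 - 5\right) = 15 \cdot 20 \left(-10\right) = 300 \left(-10\right) = -3000$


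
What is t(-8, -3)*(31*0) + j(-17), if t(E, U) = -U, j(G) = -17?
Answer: -17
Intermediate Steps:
t(-8, -3)*(31*0) + j(-17) = (-1*(-3))*(31*0) - 17 = 3*0 - 17 = 0 - 17 = -17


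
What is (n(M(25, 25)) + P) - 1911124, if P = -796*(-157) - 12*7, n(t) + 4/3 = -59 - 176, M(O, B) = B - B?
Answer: -5359417/3 ≈ -1.7865e+6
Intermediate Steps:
M(O, B) = 0
n(t) = -709/3 (n(t) = -4/3 + (-59 - 176) = -4/3 - 235 = -709/3)
P = 124888 (P = 124972 - 84 = 124888)
(n(M(25, 25)) + P) - 1911124 = (-709/3 + 124888) - 1911124 = 373955/3 - 1911124 = -5359417/3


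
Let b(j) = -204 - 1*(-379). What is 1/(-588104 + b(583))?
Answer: -1/587929 ≈ -1.7009e-6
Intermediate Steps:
b(j) = 175 (b(j) = -204 + 379 = 175)
1/(-588104 + b(583)) = 1/(-588104 + 175) = 1/(-587929) = -1/587929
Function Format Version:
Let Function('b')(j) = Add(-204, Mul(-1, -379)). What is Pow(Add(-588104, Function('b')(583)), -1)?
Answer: Rational(-1, 587929) ≈ -1.7009e-6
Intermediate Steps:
Function('b')(j) = 175 (Function('b')(j) = Add(-204, 379) = 175)
Pow(Add(-588104, Function('b')(583)), -1) = Pow(Add(-588104, 175), -1) = Pow(-587929, -1) = Rational(-1, 587929)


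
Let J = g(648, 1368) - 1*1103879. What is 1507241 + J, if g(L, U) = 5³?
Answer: 403487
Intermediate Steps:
g(L, U) = 125
J = -1103754 (J = 125 - 1*1103879 = 125 - 1103879 = -1103754)
1507241 + J = 1507241 - 1103754 = 403487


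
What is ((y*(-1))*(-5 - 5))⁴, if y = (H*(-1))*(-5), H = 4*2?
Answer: 25600000000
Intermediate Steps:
H = 8
y = 40 (y = (8*(-1))*(-5) = -8*(-5) = 40)
((y*(-1))*(-5 - 5))⁴ = ((40*(-1))*(-5 - 5))⁴ = (-40*(-10))⁴ = 400⁴ = 25600000000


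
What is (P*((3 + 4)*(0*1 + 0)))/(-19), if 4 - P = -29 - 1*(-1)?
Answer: 0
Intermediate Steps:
P = 32 (P = 4 - (-29 - 1*(-1)) = 4 - (-29 + 1) = 4 - 1*(-28) = 4 + 28 = 32)
(P*((3 + 4)*(0*1 + 0)))/(-19) = (32*((3 + 4)*(0*1 + 0)))/(-19) = (32*(7*(0 + 0)))*(-1/19) = (32*(7*0))*(-1/19) = (32*0)*(-1/19) = 0*(-1/19) = 0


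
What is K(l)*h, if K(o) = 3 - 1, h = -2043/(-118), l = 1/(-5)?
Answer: 2043/59 ≈ 34.627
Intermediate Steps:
l = -1/5 ≈ -0.20000
h = 2043/118 (h = -2043*(-1/118) = 2043/118 ≈ 17.314)
K(o) = 2
K(l)*h = 2*(2043/118) = 2043/59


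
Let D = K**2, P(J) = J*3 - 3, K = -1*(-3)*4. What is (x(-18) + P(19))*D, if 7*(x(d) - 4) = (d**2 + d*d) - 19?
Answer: 149040/7 ≈ 21291.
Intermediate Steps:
K = 12 (K = 3*4 = 12)
P(J) = -3 + 3*J (P(J) = 3*J - 3 = -3 + 3*J)
x(d) = 9/7 + 2*d**2/7 (x(d) = 4 + ((d**2 + d*d) - 19)/7 = 4 + ((d**2 + d**2) - 19)/7 = 4 + (2*d**2 - 19)/7 = 4 + (-19 + 2*d**2)/7 = 4 + (-19/7 + 2*d**2/7) = 9/7 + 2*d**2/7)
D = 144 (D = 12**2 = 144)
(x(-18) + P(19))*D = ((9/7 + (2/7)*(-18)**2) + (-3 + 3*19))*144 = ((9/7 + (2/7)*324) + (-3 + 57))*144 = ((9/7 + 648/7) + 54)*144 = (657/7 + 54)*144 = (1035/7)*144 = 149040/7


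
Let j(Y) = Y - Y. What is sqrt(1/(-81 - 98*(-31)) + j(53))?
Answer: sqrt(2957)/2957 ≈ 0.018390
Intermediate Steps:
j(Y) = 0
sqrt(1/(-81 - 98*(-31)) + j(53)) = sqrt(1/(-81 - 98*(-31)) + 0) = sqrt(1/(-81 + 3038) + 0) = sqrt(1/2957 + 0) = sqrt(1/2957) = sqrt(2957)/2957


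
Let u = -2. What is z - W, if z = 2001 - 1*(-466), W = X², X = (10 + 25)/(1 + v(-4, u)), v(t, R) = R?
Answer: 1242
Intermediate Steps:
X = -35 (X = (10 + 25)/(1 - 2) = 35/(-1) = 35*(-1) = -35)
W = 1225 (W = (-35)² = 1225)
z = 2467 (z = 2001 + 466 = 2467)
z - W = 2467 - 1*1225 = 2467 - 1225 = 1242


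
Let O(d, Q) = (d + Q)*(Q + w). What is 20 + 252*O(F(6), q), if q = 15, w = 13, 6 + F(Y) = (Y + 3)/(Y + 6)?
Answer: 68816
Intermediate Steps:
F(Y) = -6 + (3 + Y)/(6 + Y) (F(Y) = -6 + (Y + 3)/(Y + 6) = -6 + (3 + Y)/(6 + Y))
O(d, Q) = (13 + Q)*(Q + d) (O(d, Q) = (d + Q)*(Q + 13) = (Q + d)*(13 + Q) = (13 + Q)*(Q + d))
20 + 252*O(F(6), q) = 20 + 252*(15² + 13*15 + 13*((-33 - 5*6)/(6 + 6)) + 15*((-33 - 5*6)/(6 + 6))) = 20 + 252*(225 + 195 + 13*((-33 - 30)/12) + 15*((-33 - 30)/12)) = 20 + 252*(225 + 195 + 13*((1/12)*(-63)) + 15*((1/12)*(-63))) = 20 + 252*(225 + 195 + 13*(-21/4) + 15*(-21/4)) = 20 + 252*(225 + 195 - 273/4 - 315/4) = 20 + 252*273 = 20 + 68796 = 68816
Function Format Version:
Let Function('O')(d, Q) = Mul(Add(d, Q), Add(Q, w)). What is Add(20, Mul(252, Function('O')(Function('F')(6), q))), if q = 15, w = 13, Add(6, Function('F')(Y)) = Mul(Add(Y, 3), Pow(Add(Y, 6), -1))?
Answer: 68816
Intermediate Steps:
Function('F')(Y) = Add(-6, Mul(Pow(Add(6, Y), -1), Add(3, Y))) (Function('F')(Y) = Add(-6, Mul(Add(Y, 3), Pow(Add(Y, 6), -1))) = Add(-6, Mul(Add(3, Y), Pow(Add(6, Y), -1))) = Add(-6, Mul(Pow(Add(6, Y), -1), Add(3, Y))))
Function('O')(d, Q) = Mul(Add(13, Q), Add(Q, d)) (Function('O')(d, Q) = Mul(Add(d, Q), Add(Q, 13)) = Mul(Add(Q, d), Add(13, Q)) = Mul(Add(13, Q), Add(Q, d)))
Add(20, Mul(252, Function('O')(Function('F')(6), q))) = Add(20, Mul(252, Add(Pow(15, 2), Mul(13, 15), Mul(13, Mul(Pow(Add(6, 6), -1), Add(-33, Mul(-5, 6)))), Mul(15, Mul(Pow(Add(6, 6), -1), Add(-33, Mul(-5, 6))))))) = Add(20, Mul(252, Add(225, 195, Mul(13, Mul(Pow(12, -1), Add(-33, -30))), Mul(15, Mul(Pow(12, -1), Add(-33, -30)))))) = Add(20, Mul(252, Add(225, 195, Mul(13, Mul(Rational(1, 12), -63)), Mul(15, Mul(Rational(1, 12), -63))))) = Add(20, Mul(252, Add(225, 195, Mul(13, Rational(-21, 4)), Mul(15, Rational(-21, 4))))) = Add(20, Mul(252, Add(225, 195, Rational(-273, 4), Rational(-315, 4)))) = Add(20, Mul(252, 273)) = Add(20, 68796) = 68816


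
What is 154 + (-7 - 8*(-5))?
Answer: 187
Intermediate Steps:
154 + (-7 - 8*(-5)) = 154 + (-7 + 40) = 154 + 33 = 187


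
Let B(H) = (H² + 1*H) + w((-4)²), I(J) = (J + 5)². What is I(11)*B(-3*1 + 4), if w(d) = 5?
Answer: 1792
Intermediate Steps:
I(J) = (5 + J)²
B(H) = 5 + H + H² (B(H) = (H² + 1*H) + 5 = (H² + H) + 5 = (H + H²) + 5 = 5 + H + H²)
I(11)*B(-3*1 + 4) = (5 + 11)²*(5 + (-3*1 + 4) + (-3*1 + 4)²) = 16²*(5 + (-3 + 4) + (-3 + 4)²) = 256*(5 + 1 + 1²) = 256*(5 + 1 + 1) = 256*7 = 1792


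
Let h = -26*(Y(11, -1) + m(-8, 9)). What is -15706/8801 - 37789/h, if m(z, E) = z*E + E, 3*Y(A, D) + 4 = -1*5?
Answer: -27656345/1161732 ≈ -23.806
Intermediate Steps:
Y(A, D) = -3 (Y(A, D) = -4/3 + (-1*5)/3 = -4/3 + (⅓)*(-5) = -4/3 - 5/3 = -3)
m(z, E) = E + E*z (m(z, E) = E*z + E = E + E*z)
h = 1716 (h = -26*(-3 + 9*(1 - 8)) = -26*(-3 + 9*(-7)) = -26*(-3 - 63) = -26*(-66) = 1716)
-15706/8801 - 37789/h = -15706/8801 - 37789/1716 = -27656345/1161732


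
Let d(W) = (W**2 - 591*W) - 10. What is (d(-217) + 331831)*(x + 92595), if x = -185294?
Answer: -47012946743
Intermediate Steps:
d(W) = -10 + W**2 - 591*W
(d(-217) + 331831)*(x + 92595) = ((-10 + (-217)**2 - 591*(-217)) + 331831)*(-185294 + 92595) = ((-10 + 47089 + 128247) + 331831)*(-92699) = (175326 + 331831)*(-92699) = 507157*(-92699) = -47012946743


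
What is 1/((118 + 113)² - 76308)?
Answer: -1/22947 ≈ -4.3579e-5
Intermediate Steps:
1/((118 + 113)² - 76308) = 1/(231² - 76308) = 1/(53361 - 76308) = 1/(-22947) = -1/22947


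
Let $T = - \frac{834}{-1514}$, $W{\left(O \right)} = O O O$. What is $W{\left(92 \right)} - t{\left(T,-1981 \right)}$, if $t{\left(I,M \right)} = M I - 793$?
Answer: $\frac{590893194}{757} \approx 7.8057 \cdot 10^{5}$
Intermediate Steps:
$W{\left(O \right)} = O^{3}$ ($W{\left(O \right)} = O^{2} O = O^{3}$)
$T = \frac{417}{757}$ ($T = \left(-834\right) \left(- \frac{1}{1514}\right) = \frac{417}{757} \approx 0.55086$)
$t{\left(I,M \right)} = -793 + I M$ ($t{\left(I,M \right)} = I M - 793 = -793 + I M$)
$W{\left(92 \right)} - t{\left(T,-1981 \right)} = 92^{3} - \left(-793 + \frac{417}{757} \left(-1981\right)\right) = 778688 - \left(-793 - \frac{826077}{757}\right) = 778688 - - \frac{1426378}{757} = 778688 + \frac{1426378}{757} = \frac{590893194}{757}$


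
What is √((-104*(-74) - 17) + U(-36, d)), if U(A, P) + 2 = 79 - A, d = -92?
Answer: 4*√487 ≈ 88.272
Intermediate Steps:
U(A, P) = 77 - A (U(A, P) = -2 + (79 - A) = 77 - A)
√((-104*(-74) - 17) + U(-36, d)) = √((-104*(-74) - 17) + (77 - 1*(-36))) = √((7696 - 17) + (77 + 36)) = √(7679 + 113) = √7792 = 4*√487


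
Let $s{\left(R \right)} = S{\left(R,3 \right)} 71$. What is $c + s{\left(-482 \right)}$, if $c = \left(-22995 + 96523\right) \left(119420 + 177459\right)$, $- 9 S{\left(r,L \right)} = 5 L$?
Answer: $\frac{65486756981}{3} \approx 2.1829 \cdot 10^{10}$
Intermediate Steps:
$S{\left(r,L \right)} = - \frac{5 L}{9}$
$s{\left(R \right)} = - \frac{355}{3}$ ($s{\left(R \right)} = \left(- \frac{5}{9}\right) 3 \cdot 71 = \left(- \frac{5}{3}\right) 71 = - \frac{355}{3}$)
$c = 21828919112$ ($c = 73528 \cdot 296879 = 21828919112$)
$c + s{\left(-482 \right)} = 21828919112 - \frac{355}{3} = \frac{65486756981}{3}$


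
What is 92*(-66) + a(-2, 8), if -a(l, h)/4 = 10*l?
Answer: -5992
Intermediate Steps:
a(l, h) = -40*l
92*(-66) + a(-2, 8) = 92*(-66) - 40*(-2) = -6072 + 80 = -5992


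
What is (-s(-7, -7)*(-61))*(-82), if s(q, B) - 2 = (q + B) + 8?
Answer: 20008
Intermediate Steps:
s(q, B) = 10 + B + q (s(q, B) = 2 + ((q + B) + 8) = 2 + ((B + q) + 8) = 2 + (8 + B + q) = 10 + B + q)
(-s(-7, -7)*(-61))*(-82) = (-(10 - 7 - 7)*(-61))*(-82) = (-1*(-4)*(-61))*(-82) = (4*(-61))*(-82) = -244*(-82) = 20008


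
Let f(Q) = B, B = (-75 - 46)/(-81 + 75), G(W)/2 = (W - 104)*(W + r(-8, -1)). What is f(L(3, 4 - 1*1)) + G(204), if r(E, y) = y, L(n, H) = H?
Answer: 243721/6 ≈ 40620.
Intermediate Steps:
G(W) = 2*(-1 + W)*(-104 + W) (G(W) = 2*((W - 104)*(W - 1)) = 2*((-104 + W)*(-1 + W)) = 2*((-1 + W)*(-104 + W)) = 2*(-1 + W)*(-104 + W))
B = 121/6 (B = -121/(-6) = -121*(-⅙) = 121/6 ≈ 20.167)
f(Q) = 121/6
f(L(3, 4 - 1*1)) + G(204) = 121/6 + (208 - 210*204 + 2*204²) = 121/6 + (208 - 42840 + 2*41616) = 121/6 + (208 - 42840 + 83232) = 121/6 + 40600 = 243721/6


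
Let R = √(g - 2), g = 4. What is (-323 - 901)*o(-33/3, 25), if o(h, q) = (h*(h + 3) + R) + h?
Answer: -94248 - 1224*√2 ≈ -95979.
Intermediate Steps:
R = √2 (R = √(4 - 2) = √2 ≈ 1.4142)
o(h, q) = h + √2 + h*(3 + h) (o(h, q) = (h*(h + 3) + √2) + h = (h*(3 + h) + √2) + h = (√2 + h*(3 + h)) + h = h + √2 + h*(3 + h))
(-323 - 901)*o(-33/3, 25) = (-323 - 901)*(√2 + (-33/3)² + 4*(-33/3)) = -1224*(√2 + (-33*⅓)² + 4*(-33*⅓)) = -1224*(√2 + (-11)² + 4*(-11)) = -1224*(√2 + 121 - 44) = -1224*(77 + √2) = -94248 - 1224*√2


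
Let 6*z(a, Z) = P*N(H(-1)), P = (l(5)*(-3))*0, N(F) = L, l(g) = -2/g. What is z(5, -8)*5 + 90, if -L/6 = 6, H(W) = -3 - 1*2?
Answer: 90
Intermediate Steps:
H(W) = -5 (H(W) = -3 - 2 = -5)
L = -36 (L = -6*6 = -36)
N(F) = -36
P = 0 (P = (-2/5*(-3))*0 = (-2*⅕*(-3))*0 = -⅖*(-3)*0 = (6/5)*0 = 0)
z(a, Z) = 0 (z(a, Z) = (0*(-36))/6 = (⅙)*0 = 0)
z(5, -8)*5 + 90 = 0*5 + 90 = 0 + 90 = 90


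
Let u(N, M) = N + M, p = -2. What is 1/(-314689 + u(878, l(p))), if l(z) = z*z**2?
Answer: -1/313819 ≈ -3.1865e-6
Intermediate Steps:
l(z) = z**3
u(N, M) = M + N
1/(-314689 + u(878, l(p))) = 1/(-314689 + ((-2)**3 + 878)) = 1/(-314689 + (-8 + 878)) = 1/(-314689 + 870) = 1/(-313819) = -1/313819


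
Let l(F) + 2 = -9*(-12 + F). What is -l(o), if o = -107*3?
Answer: -2995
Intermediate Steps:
o = -321
l(F) = 106 - 9*F (l(F) = -2 - 9*(-12 + F) = -2 + (108 - 9*F) = 106 - 9*F)
-l(o) = -(106 - 9*(-321)) = -(106 + 2889) = -1*2995 = -2995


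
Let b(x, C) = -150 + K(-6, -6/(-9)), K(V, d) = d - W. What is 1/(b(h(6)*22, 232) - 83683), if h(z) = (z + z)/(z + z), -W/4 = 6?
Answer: -3/251425 ≈ -1.1932e-5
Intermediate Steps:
W = -24 (W = -4*6 = -24)
K(V, d) = 24 + d (K(V, d) = d - 1*(-24) = d + 24 = 24 + d)
h(z) = 1 (h(z) = (2*z)/((2*z)) = (2*z)*(1/(2*z)) = 1)
b(x, C) = -376/3 (b(x, C) = -150 + (24 - 6/(-9)) = -150 + (24 - 6*(-⅑)) = -150 + (24 + ⅔) = -150 + 74/3 = -376/3)
1/(b(h(6)*22, 232) - 83683) = 1/(-376/3 - 83683) = 1/(-251425/3) = -3/251425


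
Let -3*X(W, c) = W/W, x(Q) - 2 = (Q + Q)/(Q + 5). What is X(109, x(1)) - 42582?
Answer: -127747/3 ≈ -42582.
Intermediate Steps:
x(Q) = 2 + 2*Q/(5 + Q) (x(Q) = 2 + (Q + Q)/(Q + 5) = 2 + (2*Q)/(5 + Q) = 2 + 2*Q/(5 + Q))
X(W, c) = -1/3 (X(W, c) = -W/(3*W) = -1/3*1 = -1/3)
X(109, x(1)) - 42582 = -1/3 - 42582 = -127747/3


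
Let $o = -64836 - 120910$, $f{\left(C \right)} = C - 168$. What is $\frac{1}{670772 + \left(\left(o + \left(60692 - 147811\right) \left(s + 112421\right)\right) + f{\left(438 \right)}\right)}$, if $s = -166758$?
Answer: $\frac{1}{4734270399} \approx 2.1123 \cdot 10^{-10}$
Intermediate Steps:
$f{\left(C \right)} = -168 + C$
$o = -185746$
$\frac{1}{670772 + \left(\left(o + \left(60692 - 147811\right) \left(s + 112421\right)\right) + f{\left(438 \right)}\right)} = \frac{1}{670772 + \left(\left(-185746 + \left(60692 - 147811\right) \left(-166758 + 112421\right)\right) + \left(-168 + 438\right)\right)} = \frac{1}{670772 + \left(\left(-185746 - -4733785103\right) + 270\right)} = \frac{1}{670772 + \left(\left(-185746 + 4733785103\right) + 270\right)} = \frac{1}{670772 + \left(4733599357 + 270\right)} = \frac{1}{670772 + 4733599627} = \frac{1}{4734270399}$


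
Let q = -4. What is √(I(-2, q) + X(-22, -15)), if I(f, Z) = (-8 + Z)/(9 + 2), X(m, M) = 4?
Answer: 4*√22/11 ≈ 1.7056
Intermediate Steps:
I(f, Z) = -8/11 + Z/11 (I(f, Z) = (-8 + Z)/11 = (-8 + Z)*(1/11) = -8/11 + Z/11)
√(I(-2, q) + X(-22, -15)) = √((-8/11 + (1/11)*(-4)) + 4) = √((-8/11 - 4/11) + 4) = √(-12/11 + 4) = √(32/11) = 4*√22/11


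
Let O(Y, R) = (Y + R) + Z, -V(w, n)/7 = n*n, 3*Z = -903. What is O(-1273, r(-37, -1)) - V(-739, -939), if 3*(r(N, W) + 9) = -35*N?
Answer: 18512687/3 ≈ 6.1709e+6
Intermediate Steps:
Z = -301 (Z = (⅓)*(-903) = -301)
V(w, n) = -7*n² (V(w, n) = -7*n*n = -7*n²)
r(N, W) = -9 - 35*N/3 (r(N, W) = -9 + (-35*N)/3 = -9 - 35*N/3)
O(Y, R) = -301 + R + Y (O(Y, R) = (Y + R) - 301 = (R + Y) - 301 = -301 + R + Y)
O(-1273, r(-37, -1)) - V(-739, -939) = (-301 + (-9 - 35/3*(-37)) - 1273) - (-7)*(-939)² = (-301 + (-9 + 1295/3) - 1273) - (-7)*881721 = (-301 + 1268/3 - 1273) - 1*(-6172047) = -3454/3 + 6172047 = 18512687/3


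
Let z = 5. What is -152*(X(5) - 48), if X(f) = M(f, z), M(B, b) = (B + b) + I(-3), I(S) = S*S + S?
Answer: 4864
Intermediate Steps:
I(S) = S + S**2 (I(S) = S**2 + S = S + S**2)
M(B, b) = 6 + B + b (M(B, b) = (B + b) - 3*(1 - 3) = (B + b) - 3*(-2) = (B + b) + 6 = 6 + B + b)
X(f) = 11 + f (X(f) = 6 + f + 5 = 11 + f)
-152*(X(5) - 48) = -152*((11 + 5) - 48) = -152*(16 - 48) = -152*(-32) = 4864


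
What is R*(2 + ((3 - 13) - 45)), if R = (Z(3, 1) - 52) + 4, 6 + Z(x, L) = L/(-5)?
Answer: 14363/5 ≈ 2872.6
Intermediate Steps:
Z(x, L) = -6 - L/5 (Z(x, L) = -6 + L/(-5) = -6 + L*(-⅕) = -6 - L/5)
R = -271/5 (R = ((-6 - ⅕*1) - 52) + 4 = ((-6 - ⅕) - 52) + 4 = (-31/5 - 52) + 4 = -291/5 + 4 = -271/5 ≈ -54.200)
R*(2 + ((3 - 13) - 45)) = -271*(2 + ((3 - 13) - 45))/5 = -271*(2 + (-10 - 45))/5 = -271*(2 - 55)/5 = -271/5*(-53) = 14363/5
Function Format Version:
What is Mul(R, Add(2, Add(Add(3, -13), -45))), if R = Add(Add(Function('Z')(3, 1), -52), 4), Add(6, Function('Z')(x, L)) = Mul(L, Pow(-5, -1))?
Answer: Rational(14363, 5) ≈ 2872.6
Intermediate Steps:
Function('Z')(x, L) = Add(-6, Mul(Rational(-1, 5), L)) (Function('Z')(x, L) = Add(-6, Mul(L, Pow(-5, -1))) = Add(-6, Mul(L, Rational(-1, 5))) = Add(-6, Mul(Rational(-1, 5), L)))
R = Rational(-271, 5) (R = Add(Add(Add(-6, Mul(Rational(-1, 5), 1)), -52), 4) = Add(Add(Add(-6, Rational(-1, 5)), -52), 4) = Add(Add(Rational(-31, 5), -52), 4) = Add(Rational(-291, 5), 4) = Rational(-271, 5) ≈ -54.200)
Mul(R, Add(2, Add(Add(3, -13), -45))) = Mul(Rational(-271, 5), Add(2, Add(Add(3, -13), -45))) = Mul(Rational(-271, 5), Add(2, Add(-10, -45))) = Mul(Rational(-271, 5), Add(2, -55)) = Mul(Rational(-271, 5), -53) = Rational(14363, 5)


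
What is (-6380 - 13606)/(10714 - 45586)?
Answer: 3331/5812 ≈ 0.57312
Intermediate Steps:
(-6380 - 13606)/(10714 - 45586) = -19986/(-34872) = -19986*(-1/34872) = 3331/5812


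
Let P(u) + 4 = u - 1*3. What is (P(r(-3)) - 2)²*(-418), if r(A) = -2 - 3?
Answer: -81928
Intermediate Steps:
r(A) = -5
P(u) = -7 + u (P(u) = -4 + (u - 1*3) = -4 + (u - 3) = -4 + (-3 + u) = -7 + u)
(P(r(-3)) - 2)²*(-418) = ((-7 - 5) - 2)²*(-418) = (-12 - 2)²*(-418) = (-14)²*(-418) = 196*(-418) = -81928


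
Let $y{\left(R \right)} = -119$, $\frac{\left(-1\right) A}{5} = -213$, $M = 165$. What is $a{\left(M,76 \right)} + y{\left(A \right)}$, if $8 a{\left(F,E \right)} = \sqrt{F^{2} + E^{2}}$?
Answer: $-119 + \frac{\sqrt{33001}}{8} \approx -96.292$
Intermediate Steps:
$A = 1065$ ($A = \left(-5\right) \left(-213\right) = 1065$)
$a{\left(F,E \right)} = \frac{\sqrt{E^{2} + F^{2}}}{8}$ ($a{\left(F,E \right)} = \frac{\sqrt{F^{2} + E^{2}}}{8} = \frac{\sqrt{E^{2} + F^{2}}}{8}$)
$a{\left(M,76 \right)} + y{\left(A \right)} = \frac{\sqrt{76^{2} + 165^{2}}}{8} - 119 = \frac{\sqrt{5776 + 27225}}{8} - 119 = \frac{\sqrt{33001}}{8} - 119 = -119 + \frac{\sqrt{33001}}{8}$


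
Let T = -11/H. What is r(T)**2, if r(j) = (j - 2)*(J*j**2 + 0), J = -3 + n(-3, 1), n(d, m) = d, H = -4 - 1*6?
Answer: 10673289/250000 ≈ 42.693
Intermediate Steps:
H = -10 (H = -4 - 6 = -10)
J = -6 (J = -3 - 3 = -6)
T = 11/10 (T = -11/(-10) = -11*(-1/10) = 11/10 ≈ 1.1000)
r(j) = -6*j**2*(-2 + j) (r(j) = (j - 2)*(-6*j**2 + 0) = (-2 + j)*(-6*j**2) = -6*j**2*(-2 + j))
r(T)**2 = (6*(11/10)**2*(2 - 1*11/10))**2 = (6*(121/100)*(2 - 11/10))**2 = (6*(121/100)*(9/10))**2 = (3267/500)**2 = 10673289/250000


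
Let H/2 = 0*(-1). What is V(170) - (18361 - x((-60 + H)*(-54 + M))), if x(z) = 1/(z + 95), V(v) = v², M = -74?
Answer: 81940726/7775 ≈ 10539.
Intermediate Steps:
H = 0 (H = 2*(0*(-1)) = 2*0 = 0)
x(z) = 1/(95 + z)
V(170) - (18361 - x((-60 + H)*(-54 + M))) = 170² - (18361 - 1/(95 + (-60 + 0)*(-54 - 74))) = 28900 - (18361 - 1/(95 - 60*(-128))) = 28900 - (18361 - 1/(95 + 7680)) = 28900 - (18361 - 1/7775) = 28900 - 1*142756774/7775 = 28900 - 142756774/7775 = 81940726/7775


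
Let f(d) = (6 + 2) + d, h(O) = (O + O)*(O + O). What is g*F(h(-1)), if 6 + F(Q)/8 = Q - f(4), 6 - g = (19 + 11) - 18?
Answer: 672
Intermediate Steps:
h(O) = 4*O² (h(O) = (2*O)*(2*O) = 4*O²)
g = -6 (g = 6 - ((19 + 11) - 18) = 6 - (30 - 18) = 6 - 1*12 = 6 - 12 = -6)
f(d) = 8 + d
F(Q) = -144 + 8*Q (F(Q) = -48 + 8*(Q - (8 + 4)) = -48 + 8*(Q - 1*12) = -48 + 8*(Q - 12) = -48 + 8*(-12 + Q) = -48 + (-96 + 8*Q) = -144 + 8*Q)
g*F(h(-1)) = -6*(-144 + 8*(4*(-1)²)) = -6*(-144 + 8*(4*1)) = -6*(-144 + 8*4) = -6*(-144 + 32) = -6*(-112) = 672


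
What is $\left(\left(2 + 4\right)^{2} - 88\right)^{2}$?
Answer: $2704$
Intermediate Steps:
$\left(\left(2 + 4\right)^{2} - 88\right)^{2} = \left(6^{2} - 88\right)^{2} = \left(36 - 88\right)^{2} = \left(-52\right)^{2} = 2704$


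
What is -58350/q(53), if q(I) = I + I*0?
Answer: -58350/53 ≈ -1100.9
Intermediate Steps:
q(I) = I (q(I) = I + 0 = I)
-58350/q(53) = -58350/53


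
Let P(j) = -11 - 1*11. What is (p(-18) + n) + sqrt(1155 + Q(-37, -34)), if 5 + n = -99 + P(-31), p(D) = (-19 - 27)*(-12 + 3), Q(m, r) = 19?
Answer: 288 + sqrt(1174) ≈ 322.26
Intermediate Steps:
P(j) = -22 (P(j) = -11 - 11 = -22)
p(D) = 414 (p(D) = -46*(-9) = 414)
n = -126 (n = -5 + (-99 - 22) = -5 - 121 = -126)
(p(-18) + n) + sqrt(1155 + Q(-37, -34)) = (414 - 126) + sqrt(1155 + 19) = 288 + sqrt(1174)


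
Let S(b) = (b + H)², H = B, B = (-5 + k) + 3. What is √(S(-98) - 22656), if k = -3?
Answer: I*√12047 ≈ 109.76*I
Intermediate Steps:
B = -5 (B = (-5 - 3) + 3 = -8 + 3 = -5)
H = -5
S(b) = (-5 + b)² (S(b) = (b - 5)² = (-5 + b)²)
√(S(-98) - 22656) = √((-5 - 98)² - 22656) = √((-103)² - 22656) = √(10609 - 22656) = √(-12047) = I*√12047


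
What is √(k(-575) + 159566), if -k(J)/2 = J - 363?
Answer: 3*√17938 ≈ 401.80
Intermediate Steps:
k(J) = 726 - 2*J (k(J) = -2*(J - 363) = -2*(-363 + J) = 726 - 2*J)
√(k(-575) + 159566) = √((726 - 2*(-575)) + 159566) = √((726 + 1150) + 159566) = √(1876 + 159566) = √161442 = 3*√17938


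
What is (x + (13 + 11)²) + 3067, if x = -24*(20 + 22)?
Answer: 2635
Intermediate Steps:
x = -1008 (x = -24*42 = -1008)
(x + (13 + 11)²) + 3067 = (-1008 + (13 + 11)²) + 3067 = (-1008 + 24²) + 3067 = (-1008 + 576) + 3067 = -432 + 3067 = 2635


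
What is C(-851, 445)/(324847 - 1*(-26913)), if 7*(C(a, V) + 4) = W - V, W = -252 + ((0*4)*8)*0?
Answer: -145/492464 ≈ -0.00029444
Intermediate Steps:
W = -252 (W = -252 + (0*8)*0 = -252 + 0*0 = -252 + 0 = -252)
C(a, V) = -40 - V/7 (C(a, V) = -4 + (-252 - V)/7 = -4 + (-36 - V/7) = -40 - V/7)
C(-851, 445)/(324847 - 1*(-26913)) = (-40 - 1/7*445)/(324847 - 1*(-26913)) = (-40 - 445/7)/(324847 + 26913) = -725/7/351760 = -725/7*1/351760 = -145/492464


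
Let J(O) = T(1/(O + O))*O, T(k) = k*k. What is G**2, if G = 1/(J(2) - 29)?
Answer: 64/53361 ≈ 0.0011994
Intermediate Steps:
T(k) = k**2
J(O) = 1/(4*O) (J(O) = (1/(O + O))**2*O = (1/(2*O))**2*O = (1/(4*O**2))*O = 1/(4*O))
G = -8/231 (G = 1/((1/4)/2 - 29) = 1/((1/4)*(1/2) - 29) = 1/(1/8 - 29) = 1/(-231/8) = -8/231 ≈ -0.034632)
G**2 = (-8/231)**2 = 64/53361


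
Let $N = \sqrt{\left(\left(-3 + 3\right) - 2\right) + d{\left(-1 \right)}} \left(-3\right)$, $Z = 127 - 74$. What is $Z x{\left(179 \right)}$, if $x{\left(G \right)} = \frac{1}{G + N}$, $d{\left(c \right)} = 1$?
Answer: $\frac{9487}{32050} + \frac{159 i}{32050} \approx 0.29601 + 0.004961 i$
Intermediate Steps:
$Z = 53$
$N = - 3 i$ ($N = \sqrt{\left(\left(-3 + 3\right) - 2\right) + 1} \left(-3\right) = \sqrt{\left(0 - 2\right) + 1} \left(-3\right) = \sqrt{-2 + 1} \left(-3\right) = \sqrt{-1} \left(-3\right) = i \left(-3\right) = - 3 i \approx - 3.0 i$)
$x{\left(G \right)} = \frac{1}{G - 3 i}$
$Z x{\left(179 \right)} = \frac{53}{179 - 3 i} = 53 \frac{179 + 3 i}{32050} = \frac{53 \left(179 + 3 i\right)}{32050}$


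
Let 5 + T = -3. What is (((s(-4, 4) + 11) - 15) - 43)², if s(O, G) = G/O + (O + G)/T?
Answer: 2304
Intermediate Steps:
T = -8 (T = -5 - 3 = -8)
s(O, G) = -G/8 - O/8 + G/O (s(O, G) = G/O + (O + G)/(-8) = G/O + (G + O)*(-⅛) = G/O + (-G/8 - O/8) = -G/8 - O/8 + G/O)
(((s(-4, 4) + 11) - 15) - 43)² = ((((4 - ⅛*(-4)*(4 - 4))/(-4) + 11) - 15) - 43)² = (((-(4 - ⅛*(-4)*0)/4 + 11) - 15) - 43)² = (((-(4 + 0)/4 + 11) - 15) - 43)² = (((-¼*4 + 11) - 15) - 43)² = (((-1 + 11) - 15) - 43)² = ((10 - 15) - 43)² = (-5 - 43)² = (-48)² = 2304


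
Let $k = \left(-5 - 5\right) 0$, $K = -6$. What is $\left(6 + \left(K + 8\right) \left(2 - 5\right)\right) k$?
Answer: $0$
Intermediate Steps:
$k = 0$ ($k = \left(-10\right) 0 = 0$)
$\left(6 + \left(K + 8\right) \left(2 - 5\right)\right) k = \left(6 + \left(-6 + 8\right) \left(2 - 5\right)\right) 0 = \left(6 + 2 \left(-3\right)\right) 0 = \left(6 - 6\right) 0 = 0 \cdot 0 = 0$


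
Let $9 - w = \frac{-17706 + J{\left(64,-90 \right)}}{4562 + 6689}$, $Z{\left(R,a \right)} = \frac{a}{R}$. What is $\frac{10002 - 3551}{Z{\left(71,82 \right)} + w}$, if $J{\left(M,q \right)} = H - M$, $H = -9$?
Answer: $\frac{5153194271}{9374280} \approx 549.72$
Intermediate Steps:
$J{\left(M,q \right)} = -9 - M$
$w = \frac{119038}{11251}$ ($w = 9 - \frac{-17706 - 73}{4562 + 6689} = 9 - \frac{-17706 - 73}{11251} = 9 - \left(-17706 - 73\right) \frac{1}{11251} = 9 - \left(-17779\right) \frac{1}{11251} = 9 - - \frac{17779}{11251} = 9 + \frac{17779}{11251} = \frac{119038}{11251} \approx 10.58$)
$\frac{10002 - 3551}{Z{\left(71,82 \right)} + w} = \frac{10002 - 3551}{\frac{82}{71} + \frac{119038}{11251}} = \frac{6451}{82 \cdot \frac{1}{71} + \frac{119038}{11251}} = \frac{6451}{\frac{82}{71} + \frac{119038}{11251}} = \frac{6451}{\frac{9374280}{798821}} = 6451 \cdot \frac{798821}{9374280} = \frac{5153194271}{9374280}$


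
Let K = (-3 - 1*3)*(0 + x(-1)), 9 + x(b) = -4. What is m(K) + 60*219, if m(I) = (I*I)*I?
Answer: 487692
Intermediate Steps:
x(b) = -13 (x(b) = -9 - 4 = -13)
K = 78 (K = (-3 - 1*3)*(0 - 13) = (-3 - 3)*(-13) = -6*(-13) = 78)
m(I) = I³ (m(I) = I²*I = I³)
m(K) + 60*219 = 78³ + 60*219 = 474552 + 13140 = 487692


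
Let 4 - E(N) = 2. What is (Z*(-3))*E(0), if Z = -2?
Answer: 12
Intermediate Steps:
E(N) = 2 (E(N) = 4 - 1*2 = 4 - 2 = 2)
(Z*(-3))*E(0) = -2*(-3)*2 = 6*2 = 12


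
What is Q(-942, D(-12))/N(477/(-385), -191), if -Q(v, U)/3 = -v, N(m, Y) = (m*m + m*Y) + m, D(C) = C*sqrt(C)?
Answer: -46542650/3902231 ≈ -11.927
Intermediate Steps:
D(C) = C**(3/2)
N(m, Y) = m + m**2 + Y*m (N(m, Y) = (m**2 + Y*m) + m = m + m**2 + Y*m)
Q(v, U) = 3*v (Q(v, U) = -(-3)*v = 3*v)
Q(-942, D(-12))/N(477/(-385), -191) = (3*(-942))/(((477/(-385))*(1 - 191 + 477/(-385)))) = -2826*(-385/(477*(1 - 191 + 477*(-1/385)))) = -2826*(-385/(477*(1 - 191 - 477/385))) = -2826/((-477/385*(-73627/385))) = -2826/35120079/148225 = -2826*148225/35120079 = -46542650/3902231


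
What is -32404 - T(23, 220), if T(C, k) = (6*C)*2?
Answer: -32680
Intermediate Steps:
T(C, k) = 12*C
-32404 - T(23, 220) = -32404 - 12*23 = -32404 - 1*276 = -32404 - 276 = -32680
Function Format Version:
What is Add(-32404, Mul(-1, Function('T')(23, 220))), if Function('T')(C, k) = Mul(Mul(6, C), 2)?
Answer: -32680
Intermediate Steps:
Function('T')(C, k) = Mul(12, C)
Add(-32404, Mul(-1, Function('T')(23, 220))) = Add(-32404, Mul(-1, Mul(12, 23))) = Add(-32404, Mul(-1, 276)) = Add(-32404, -276) = -32680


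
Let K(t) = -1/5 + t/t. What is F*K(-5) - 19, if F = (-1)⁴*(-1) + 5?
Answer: -79/5 ≈ -15.800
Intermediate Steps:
F = 4 (F = 1*(-1) + 5 = -1 + 5 = 4)
K(t) = ⅘ (K(t) = -1*⅕ + 1 = -⅕ + 1 = ⅘)
F*K(-5) - 19 = 4*(⅘) - 19 = 16/5 - 19 = -79/5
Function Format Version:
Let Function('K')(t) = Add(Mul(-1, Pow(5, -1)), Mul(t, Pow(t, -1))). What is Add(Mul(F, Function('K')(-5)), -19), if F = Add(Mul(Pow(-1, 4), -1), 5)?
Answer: Rational(-79, 5) ≈ -15.800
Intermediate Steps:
F = 4 (F = Add(Mul(1, -1), 5) = Add(-1, 5) = 4)
Function('K')(t) = Rational(4, 5) (Function('K')(t) = Add(Mul(-1, Rational(1, 5)), 1) = Add(Rational(-1, 5), 1) = Rational(4, 5))
Add(Mul(F, Function('K')(-5)), -19) = Add(Mul(4, Rational(4, 5)), -19) = Add(Rational(16, 5), -19) = Rational(-79, 5)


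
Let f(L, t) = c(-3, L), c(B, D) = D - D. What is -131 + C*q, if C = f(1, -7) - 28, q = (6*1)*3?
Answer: -635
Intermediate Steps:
c(B, D) = 0
f(L, t) = 0
q = 18 (q = 6*3 = 18)
C = -28 (C = 0 - 28 = -28)
-131 + C*q = -131 - 28*18 = -131 - 504 = -635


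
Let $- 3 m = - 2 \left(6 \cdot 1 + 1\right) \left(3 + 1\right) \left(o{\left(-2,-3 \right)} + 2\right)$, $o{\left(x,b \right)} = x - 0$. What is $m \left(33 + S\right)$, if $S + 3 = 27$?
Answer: $0$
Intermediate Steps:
$S = 24$ ($S = -3 + 27 = 24$)
$o{\left(x,b \right)} = x$ ($o{\left(x,b \right)} = x + 0 = x$)
$m = 0$ ($m = - \frac{- 2 \left(6 \cdot 1 + 1\right) \left(3 + 1\right) \left(-2 + 2\right)}{3} = - \frac{- 2 \left(6 + 1\right) 4 \cdot 0}{3} = - \frac{\left(-2\right) 7 \cdot 0}{3} = - \frac{\left(-14\right) 0}{3} = \left(- \frac{1}{3}\right) 0 = 0$)
$m \left(33 + S\right) = 0 \left(33 + 24\right) = 0 \cdot 57 = 0$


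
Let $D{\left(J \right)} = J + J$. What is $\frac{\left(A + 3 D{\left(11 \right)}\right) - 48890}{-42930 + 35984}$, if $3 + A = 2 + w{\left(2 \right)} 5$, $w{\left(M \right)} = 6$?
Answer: $\frac{48795}{6946} \approx 7.0249$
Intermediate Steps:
$D{\left(J \right)} = 2 J$
$A = 29$ ($A = -3 + \left(2 + 6 \cdot 5\right) = -3 + \left(2 + 30\right) = -3 + 32 = 29$)
$\frac{\left(A + 3 D{\left(11 \right)}\right) - 48890}{-42930 + 35984} = \frac{\left(29 + 3 \cdot 2 \cdot 11\right) - 48890}{-42930 + 35984} = \frac{\left(29 + 3 \cdot 22\right) - 48890}{-6946} = \left(\left(29 + 66\right) - 48890\right) \left(- \frac{1}{6946}\right) = \left(95 - 48890\right) \left(- \frac{1}{6946}\right) = \left(-48795\right) \left(- \frac{1}{6946}\right) = \frac{48795}{6946}$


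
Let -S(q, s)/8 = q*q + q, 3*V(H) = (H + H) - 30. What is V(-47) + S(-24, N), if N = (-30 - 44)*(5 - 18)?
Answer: -13372/3 ≈ -4457.3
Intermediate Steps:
V(H) = -10 + 2*H/3 (V(H) = ((H + H) - 30)/3 = (2*H - 30)/3 = (-30 + 2*H)/3 = -10 + 2*H/3)
N = 962 (N = -74*(-13) = 962)
S(q, s) = -8*q - 8*q**2 (S(q, s) = -8*(q*q + q) = -8*(q**2 + q) = -8*(q + q**2) = -8*q - 8*q**2)
V(-47) + S(-24, N) = (-10 + (2/3)*(-47)) - 8*(-24)*(1 - 24) = (-10 - 94/3) - 8*(-24)*(-23) = -124/3 - 4416 = -13372/3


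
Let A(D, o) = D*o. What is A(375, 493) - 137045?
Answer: 47830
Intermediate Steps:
A(375, 493) - 137045 = 375*493 - 137045 = 184875 - 137045 = 47830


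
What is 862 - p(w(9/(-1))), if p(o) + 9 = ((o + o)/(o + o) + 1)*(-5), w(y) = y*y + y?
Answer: 881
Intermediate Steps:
w(y) = y + y**2 (w(y) = y**2 + y = y + y**2)
p(o) = -19 (p(o) = -9 + ((o + o)/(o + o) + 1)*(-5) = -9 + ((2*o)/((2*o)) + 1)*(-5) = -9 + ((2*o)*(1/(2*o)) + 1)*(-5) = -9 + (1 + 1)*(-5) = -9 + 2*(-5) = -9 - 10 = -19)
862 - p(w(9/(-1))) = 862 - 1*(-19) = 862 + 19 = 881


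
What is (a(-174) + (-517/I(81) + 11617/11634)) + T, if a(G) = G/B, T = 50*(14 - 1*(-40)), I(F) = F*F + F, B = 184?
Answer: 1599536897723/592426548 ≈ 2700.0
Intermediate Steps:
I(F) = F + F**2 (I(F) = F**2 + F = F + F**2)
T = 2700 (T = 50*(14 + 40) = 50*54 = 2700)
a(G) = G/184
(a(-174) + (-517/I(81) + 11617/11634)) + T = ((1/184)*(-174) + (-517*1/(81*(1 + 81)) + 11617/11634)) + 2700 = (-87/92 + (-517/(81*82) + 11617*(1/11634))) + 2700 = (-87/92 + (-517/6642 + 11617/11634)) + 2700 = (-87/92 + 5928778/6439419) + 2700 = -14781877/592426548 + 2700 = 1599536897723/592426548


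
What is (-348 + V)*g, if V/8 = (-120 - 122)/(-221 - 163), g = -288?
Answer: 98772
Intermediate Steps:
V = 121/24 (V = 8*((-120 - 122)/(-221 - 163)) = 8*(-242/(-384)) = 8*(-242*(-1/384)) = 8*(121/192) = 121/24 ≈ 5.0417)
(-348 + V)*g = (-348 + 121/24)*(-288) = -8231/24*(-288) = 98772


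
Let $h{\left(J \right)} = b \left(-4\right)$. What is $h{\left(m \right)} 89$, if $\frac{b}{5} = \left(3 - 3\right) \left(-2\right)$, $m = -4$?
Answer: $0$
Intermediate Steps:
$b = 0$ ($b = 5 \left(3 - 3\right) \left(-2\right) = 5 \cdot 0 \left(-2\right) = 5 \cdot 0 = 0$)
$h{\left(J \right)} = 0$ ($h{\left(J \right)} = 0 \left(-4\right) = 0$)
$h{\left(m \right)} 89 = 0 \cdot 89 = 0$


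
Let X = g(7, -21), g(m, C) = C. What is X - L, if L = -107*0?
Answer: -21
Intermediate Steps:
L = 0
X = -21
X - L = -21 - 1*0 = -21 + 0 = -21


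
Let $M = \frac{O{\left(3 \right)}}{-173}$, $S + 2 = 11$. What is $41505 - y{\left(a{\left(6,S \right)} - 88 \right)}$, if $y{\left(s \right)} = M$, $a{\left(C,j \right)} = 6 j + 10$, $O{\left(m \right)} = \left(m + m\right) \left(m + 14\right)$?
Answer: $\frac{7180467}{173} \approx 41506.0$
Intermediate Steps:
$O{\left(m \right)} = 2 m \left(14 + m\right)$
$S = 9$ ($S = -2 + 11 = 9$)
$a{\left(C,j \right)} = 10 + 6 j$
$M = - \frac{102}{173}$ ($M = \frac{2 \cdot 3 \left(14 + 3\right)}{-173} = 2 \cdot 3 \cdot 17 \left(- \frac{1}{173}\right) = 102 \left(- \frac{1}{173}\right) = - \frac{102}{173} \approx -0.5896$)
$y{\left(s \right)} = - \frac{102}{173}$
$41505 - y{\left(a{\left(6,S \right)} - 88 \right)} = 41505 - - \frac{102}{173} = 41505 + \frac{102}{173} = \frac{7180467}{173}$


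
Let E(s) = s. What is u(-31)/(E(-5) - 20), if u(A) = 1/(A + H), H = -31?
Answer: 1/1550 ≈ 0.00064516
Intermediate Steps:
u(A) = 1/(-31 + A) (u(A) = 1/(A - 31) = 1/(-31 + A))
u(-31)/(E(-5) - 20) = 1/((-31 - 31)*(-5 - 20)) = 1/(-62*(-25)) = -1/62*(-1/25) = 1/1550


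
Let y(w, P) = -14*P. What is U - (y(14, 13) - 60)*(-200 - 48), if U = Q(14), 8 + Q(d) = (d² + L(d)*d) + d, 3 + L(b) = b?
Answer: -59660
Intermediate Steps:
L(b) = -3 + b
Q(d) = -8 + d + d² + d*(-3 + d) (Q(d) = -8 + ((d² + (-3 + d)*d) + d) = -8 + ((d² + d*(-3 + d)) + d) = -8 + (d + d² + d*(-3 + d)) = -8 + d + d² + d*(-3 + d))
U = 356 (U = -8 - 2*14 + 2*14² = -8 - 28 + 2*196 = -8 - 28 + 392 = 356)
U - (y(14, 13) - 60)*(-200 - 48) = 356 - (-14*13 - 60)*(-200 - 48) = 356 - (-182 - 60)*(-248) = 356 - (-242)*(-248) = 356 - 1*60016 = 356 - 60016 = -59660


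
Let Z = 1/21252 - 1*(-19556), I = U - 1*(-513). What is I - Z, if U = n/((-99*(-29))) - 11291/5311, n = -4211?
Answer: -187030595715517/9819635364 ≈ -19047.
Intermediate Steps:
U = -54781082/15247881 (U = -4211/((-99*(-29))) - 11291/5311 = -4211/2871 - 11291*1/5311 = -4211*1/2871 - 11291/5311 = -4211/2871 - 11291/5311 = -54781082/15247881 ≈ -3.5927)
I = 7767381871/15247881 (I = -54781082/15247881 - 1*(-513) = -54781082/15247881 + 513 = 7767381871/15247881 ≈ 509.41)
Z = 415604113/21252 (Z = 1/21252 + 19556 = 415604113/21252 ≈ 19556.)
I - Z = 7767381871/15247881 - 1*415604113/21252 = 7767381871/15247881 - 415604113/21252 = -187030595715517/9819635364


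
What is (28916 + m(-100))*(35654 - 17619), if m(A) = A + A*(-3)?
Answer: 525107060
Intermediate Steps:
m(A) = -2*A (m(A) = A - 3*A = -2*A)
(28916 + m(-100))*(35654 - 17619) = (28916 - 2*(-100))*(35654 - 17619) = (28916 + 200)*18035 = 29116*18035 = 525107060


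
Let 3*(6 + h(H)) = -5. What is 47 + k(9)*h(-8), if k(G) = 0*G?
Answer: 47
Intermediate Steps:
k(G) = 0
h(H) = -23/3 (h(H) = -6 + (1/3)*(-5) = -6 - 5/3 = -23/3)
47 + k(9)*h(-8) = 47 + 0*(-23/3) = 47 + 0 = 47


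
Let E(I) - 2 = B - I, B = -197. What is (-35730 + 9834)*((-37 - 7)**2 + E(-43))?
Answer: -46198464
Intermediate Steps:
E(I) = -195 - I (E(I) = 2 + (-197 - I) = -195 - I)
(-35730 + 9834)*((-37 - 7)**2 + E(-43)) = (-35730 + 9834)*((-37 - 7)**2 + (-195 - 1*(-43))) = -25896*((-44)**2 + (-195 + 43)) = -25896*(1936 - 152) = -25896*1784 = -46198464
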